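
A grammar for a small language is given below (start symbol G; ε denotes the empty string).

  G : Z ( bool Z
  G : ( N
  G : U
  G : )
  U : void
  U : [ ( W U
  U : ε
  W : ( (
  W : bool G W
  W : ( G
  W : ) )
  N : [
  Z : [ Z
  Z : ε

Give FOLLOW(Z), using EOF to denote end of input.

{ EOF, (, ), [, bool, void }

In G : Z ( bool Z: add FIRST(( bool Z) = { ( }.
In G : Z ( bool Z: Z is at the end, add FOLLOW(G) = { EOF, (, ), [, bool, void }.
In Z : [ Z: Z is at the end, add FOLLOW(Z) = { EOF, (, ), [, bool, void }.
Union: FOLLOW(Z) = { EOF, (, ), [, bool, void }.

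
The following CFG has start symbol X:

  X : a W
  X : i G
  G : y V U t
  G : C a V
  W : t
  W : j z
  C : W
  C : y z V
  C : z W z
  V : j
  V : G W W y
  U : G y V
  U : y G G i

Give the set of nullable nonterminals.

{ } (none)

No nonterminal has an empty production or an RHS whose symbols are all nullable.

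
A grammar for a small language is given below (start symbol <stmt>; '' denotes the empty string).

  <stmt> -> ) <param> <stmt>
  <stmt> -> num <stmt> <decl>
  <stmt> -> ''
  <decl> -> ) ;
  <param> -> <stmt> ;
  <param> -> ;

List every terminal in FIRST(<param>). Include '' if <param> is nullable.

From <param> -> <stmt> ;: <stmt> nullable, take FIRST(<stmt>) ∪ {;} = { ), ;, num }.
<param> -> ; contributes {;}.
Union: FIRST(<param>) = { ), ;, num }.

{ ), ;, num }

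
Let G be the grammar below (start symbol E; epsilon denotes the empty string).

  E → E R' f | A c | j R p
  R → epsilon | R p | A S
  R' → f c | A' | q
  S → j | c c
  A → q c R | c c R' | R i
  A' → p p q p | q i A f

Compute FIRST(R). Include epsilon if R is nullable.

R → epsilon contributes epsilon.
From R → R p: R nullable, take FIRST(R) ∪ {p} = { c, i, p, q }.
From R → A S: add FIRST(A) = { c, i, p, q }.
Union: FIRST(R) = { c, i, p, q, epsilon }.

{ c, i, p, q, epsilon }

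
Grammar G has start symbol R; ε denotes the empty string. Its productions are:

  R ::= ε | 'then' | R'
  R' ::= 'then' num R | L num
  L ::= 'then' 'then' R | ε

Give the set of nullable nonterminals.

Directly nullable (have an ε-production): R, L.
No other nonterminal has a production whose RHS symbols are all nullable.

{ L, R }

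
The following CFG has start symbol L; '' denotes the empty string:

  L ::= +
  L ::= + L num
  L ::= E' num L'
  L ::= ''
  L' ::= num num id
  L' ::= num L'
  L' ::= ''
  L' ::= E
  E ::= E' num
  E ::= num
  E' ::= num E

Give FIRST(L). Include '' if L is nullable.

{ +, num, '' }

L ::= + contributes {+}.
L ::= + L num contributes {+}.
From L ::= E' num L': add FIRST(E') = { num }.
L ::= '' contributes ''.
Union: FIRST(L) = { +, num, '' }.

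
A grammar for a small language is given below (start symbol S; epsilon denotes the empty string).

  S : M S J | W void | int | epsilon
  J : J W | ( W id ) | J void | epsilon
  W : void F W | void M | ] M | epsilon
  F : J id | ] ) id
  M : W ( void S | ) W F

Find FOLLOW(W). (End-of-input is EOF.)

{ EOF, (, ), ], id, int, void }

In S : W void: add FIRST(void) = { void }.
In J : J W: W is at the end, add FOLLOW(J) = { EOF, (, ), ], id, int, void }.
In J : ( W id ): add FIRST(id )) = { id }.
In W : void F W: W is at the end, add FOLLOW(W) = { EOF, (, ), ], id, int, void }.
In M : W ( void S: add FIRST(( void S) = { ( }.
In M : ) W F: add FIRST(F) = { (, ], id, void }.
Union: FOLLOW(W) = { EOF, (, ), ], id, int, void }.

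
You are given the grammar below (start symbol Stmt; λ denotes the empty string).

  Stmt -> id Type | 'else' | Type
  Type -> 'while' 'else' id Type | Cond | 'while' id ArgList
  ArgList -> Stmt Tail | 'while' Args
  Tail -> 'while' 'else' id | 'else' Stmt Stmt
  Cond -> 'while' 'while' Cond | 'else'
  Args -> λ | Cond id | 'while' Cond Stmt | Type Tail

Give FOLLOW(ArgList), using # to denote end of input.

{ #, 'else', 'while', id }

In Type -> 'while' id ArgList: ArgList is at the end, add FOLLOW(Type) = { #, 'else', 'while', id }.
Union: FOLLOW(ArgList) = { #, 'else', 'while', id }.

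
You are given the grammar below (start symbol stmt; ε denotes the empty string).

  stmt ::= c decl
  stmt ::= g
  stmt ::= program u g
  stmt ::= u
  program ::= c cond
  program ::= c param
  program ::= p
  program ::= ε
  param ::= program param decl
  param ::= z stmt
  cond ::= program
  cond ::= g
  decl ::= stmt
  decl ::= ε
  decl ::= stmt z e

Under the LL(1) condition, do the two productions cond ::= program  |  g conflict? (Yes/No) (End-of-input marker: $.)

FIRST(program) = { c, p, ε } and FIRST(g) = { g }.
The first is nullable but FOLLOW(cond) = { c, p, u, z } is disjoint from FIRST of the second.

No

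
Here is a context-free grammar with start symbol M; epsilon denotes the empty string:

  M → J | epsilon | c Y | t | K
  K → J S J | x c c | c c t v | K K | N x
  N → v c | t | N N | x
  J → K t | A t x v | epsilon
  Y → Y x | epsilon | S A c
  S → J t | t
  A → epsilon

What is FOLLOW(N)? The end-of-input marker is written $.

In K → N x: add FIRST(x) = { x }.
In N → N N: add FIRST(N) = { t, v, x }.
In N → N N: N is at the end, add FOLLOW(N) = { t, v, x }.
Union: FOLLOW(N) = { t, v, x }.

{ t, v, x }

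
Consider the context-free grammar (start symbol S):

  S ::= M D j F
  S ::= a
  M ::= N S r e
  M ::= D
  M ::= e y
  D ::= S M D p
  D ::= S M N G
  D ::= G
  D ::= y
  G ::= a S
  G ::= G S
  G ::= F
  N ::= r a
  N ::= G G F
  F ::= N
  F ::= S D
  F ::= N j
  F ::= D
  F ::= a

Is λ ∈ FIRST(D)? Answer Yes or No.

No

No nonterminal in this grammar is nullable.
No production of D has an RHS whose symbols are all nullable, so D is not nullable.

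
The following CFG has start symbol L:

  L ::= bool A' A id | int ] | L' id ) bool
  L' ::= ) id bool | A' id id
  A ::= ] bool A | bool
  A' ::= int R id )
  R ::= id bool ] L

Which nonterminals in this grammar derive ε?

No nonterminal has an empty production or an RHS whose symbols are all nullable.

{ } (none)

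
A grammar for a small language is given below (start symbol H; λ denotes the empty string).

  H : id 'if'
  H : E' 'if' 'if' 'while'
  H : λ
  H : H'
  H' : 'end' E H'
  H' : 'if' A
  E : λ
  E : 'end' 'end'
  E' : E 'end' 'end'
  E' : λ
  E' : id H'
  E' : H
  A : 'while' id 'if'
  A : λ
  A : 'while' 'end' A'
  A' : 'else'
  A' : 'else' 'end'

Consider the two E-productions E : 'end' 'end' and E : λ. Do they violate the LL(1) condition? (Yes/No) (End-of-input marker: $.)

Yes

FIRST('end' 'end') = { 'end' } and FIRST(λ) = { λ }.
The second alternative is nullable and FOLLOW(E) = { 'end', 'if' } shares 'end' with FIRST of the first — conflict.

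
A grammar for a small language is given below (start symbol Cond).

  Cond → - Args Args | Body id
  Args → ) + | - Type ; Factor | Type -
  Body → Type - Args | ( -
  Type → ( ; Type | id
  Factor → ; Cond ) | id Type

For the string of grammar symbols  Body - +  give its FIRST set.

{ (, id }

Add FIRST(Body) = { (, id }; Body is not nullable, stop.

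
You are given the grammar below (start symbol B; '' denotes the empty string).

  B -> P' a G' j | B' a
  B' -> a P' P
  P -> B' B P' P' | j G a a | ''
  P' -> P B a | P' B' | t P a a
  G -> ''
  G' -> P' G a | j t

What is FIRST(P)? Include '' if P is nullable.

From P -> B' B P' P': add FIRST(B') = { a }.
P -> j G a a contributes {j}.
P -> '' contributes ''.
Union: FIRST(P) = { a, j, '' }.

{ a, j, '' }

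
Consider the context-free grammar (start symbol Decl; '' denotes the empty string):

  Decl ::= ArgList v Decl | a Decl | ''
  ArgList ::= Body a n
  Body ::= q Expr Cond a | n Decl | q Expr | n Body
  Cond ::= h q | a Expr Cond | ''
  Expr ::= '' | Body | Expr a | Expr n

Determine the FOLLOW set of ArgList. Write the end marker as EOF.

In Decl ::= ArgList v Decl: add FIRST(v Decl) = { v }.
Union: FOLLOW(ArgList) = { v }.

{ v }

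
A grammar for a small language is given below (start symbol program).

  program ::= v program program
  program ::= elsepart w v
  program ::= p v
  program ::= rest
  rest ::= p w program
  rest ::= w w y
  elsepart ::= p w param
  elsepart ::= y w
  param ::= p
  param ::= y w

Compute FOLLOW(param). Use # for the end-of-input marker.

{ w }

In elsepart ::= p w param: param is at the end, add FOLLOW(elsepart) = { w }.
Union: FOLLOW(param) = { w }.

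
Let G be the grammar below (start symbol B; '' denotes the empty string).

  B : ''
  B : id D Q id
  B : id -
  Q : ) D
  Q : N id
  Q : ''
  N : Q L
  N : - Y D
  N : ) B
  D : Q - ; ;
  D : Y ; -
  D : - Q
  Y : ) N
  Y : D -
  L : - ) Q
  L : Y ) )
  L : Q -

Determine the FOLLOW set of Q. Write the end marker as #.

{ ), -, ;, id }

In B : id D Q id: add FIRST(id) = { id }.
In N : Q L: add FIRST(L) = { ), - }.
In D : Q - ; ;: add FIRST(- ; ;) = { - }.
In D : - Q: Q is at the end, add FOLLOW(D) = { ), -, ;, id }.
In L : - ) Q: Q is at the end, add FOLLOW(L) = { ), -, ;, id }.
In L : Q -: add FIRST(-) = { - }.
Union: FOLLOW(Q) = { ), -, ;, id }.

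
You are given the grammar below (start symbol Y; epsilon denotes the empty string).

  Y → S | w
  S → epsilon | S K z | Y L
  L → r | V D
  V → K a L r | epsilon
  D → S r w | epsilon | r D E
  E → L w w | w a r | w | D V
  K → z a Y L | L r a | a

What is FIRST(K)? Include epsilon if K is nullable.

{ a, r, w, z }

K → z a Y L contributes {z}.
From K → L r a: L nullable, take FIRST(L) ∪ {r} = { a, r, w, z }.
K → a contributes {a}.
Union: FIRST(K) = { a, r, w, z }.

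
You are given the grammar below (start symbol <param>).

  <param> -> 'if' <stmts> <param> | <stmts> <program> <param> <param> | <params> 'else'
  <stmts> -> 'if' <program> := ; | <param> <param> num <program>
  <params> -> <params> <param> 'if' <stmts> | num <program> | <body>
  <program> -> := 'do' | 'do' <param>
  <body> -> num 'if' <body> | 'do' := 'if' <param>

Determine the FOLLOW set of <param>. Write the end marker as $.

{ $, 'do', 'else', 'if', :=, num }

<param> is the start symbol, so $ ∈ FOLLOW(<param>).
In <param> -> 'if' <stmts> <param>: <param> is at the end, add FOLLOW(<param>) = { $, 'do', 'else', 'if', :=, num }.
In <param> -> <stmts> <program> <param> <param>: add FIRST(<param>) = { 'do', 'if', num }.
In <param> -> <stmts> <program> <param> <param>: <param> is at the end, add FOLLOW(<param>) = { $, 'do', 'else', 'if', :=, num }.
In <stmts> -> <param> <param> num <program>: add FIRST(<param> num <program>) = { 'do', 'if', num }.
In <stmts> -> <param> <param> num <program>: add FIRST(num <program>) = { num }.
In <params> -> <params> <param> 'if' <stmts>: add FIRST('if' <stmts>) = { 'if' }.
In <program> -> 'do' <param>: <param> is at the end, add FOLLOW(<program>) = { 'do', 'else', 'if', :=, num }.
In <body> -> 'do' := 'if' <param>: <param> is at the end, add FOLLOW(<body>) = { 'do', 'else', 'if', num }.
Union: FOLLOW(<param>) = { $, 'do', 'else', 'if', :=, num }.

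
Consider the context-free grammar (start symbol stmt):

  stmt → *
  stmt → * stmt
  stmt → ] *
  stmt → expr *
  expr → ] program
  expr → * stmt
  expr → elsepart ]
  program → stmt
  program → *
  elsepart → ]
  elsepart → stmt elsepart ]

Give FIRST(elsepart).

{ *, ] }

elsepart → ] contributes {]}.
From elsepart → stmt elsepart ]: add FIRST(stmt) = { *, ] }.
Union: FIRST(elsepart) = { *, ] }.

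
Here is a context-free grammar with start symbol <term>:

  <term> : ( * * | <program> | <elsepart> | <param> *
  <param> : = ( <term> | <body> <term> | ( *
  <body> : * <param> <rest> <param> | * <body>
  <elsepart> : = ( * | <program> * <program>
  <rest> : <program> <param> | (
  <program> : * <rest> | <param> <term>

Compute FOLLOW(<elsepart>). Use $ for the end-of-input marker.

{ $, (, *, = }

In <term> : <elsepart>: <elsepart> is at the end, add FOLLOW(<term>) = { $, (, *, = }.
Union: FOLLOW(<elsepart>) = { $, (, *, = }.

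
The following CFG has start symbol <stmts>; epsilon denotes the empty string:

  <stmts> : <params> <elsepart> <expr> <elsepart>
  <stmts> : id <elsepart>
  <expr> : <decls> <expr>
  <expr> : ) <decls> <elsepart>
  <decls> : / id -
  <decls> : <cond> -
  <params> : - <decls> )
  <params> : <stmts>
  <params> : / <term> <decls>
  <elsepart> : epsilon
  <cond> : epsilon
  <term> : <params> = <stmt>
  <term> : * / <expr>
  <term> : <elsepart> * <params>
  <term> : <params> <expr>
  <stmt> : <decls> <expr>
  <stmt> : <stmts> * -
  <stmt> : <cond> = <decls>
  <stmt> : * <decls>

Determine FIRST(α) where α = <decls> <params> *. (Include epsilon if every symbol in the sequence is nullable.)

Add FIRST(<decls>) = { -, / }; <decls> is not nullable, stop.

{ -, / }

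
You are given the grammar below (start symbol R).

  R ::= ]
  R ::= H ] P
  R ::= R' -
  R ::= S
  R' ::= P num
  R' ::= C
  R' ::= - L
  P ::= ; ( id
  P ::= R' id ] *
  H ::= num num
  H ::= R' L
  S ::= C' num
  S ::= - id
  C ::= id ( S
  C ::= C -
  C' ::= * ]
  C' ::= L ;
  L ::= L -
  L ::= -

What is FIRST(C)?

C ::= id ( S contributes {id}.
From C ::= C -: add FIRST(C) = { id }.
Union: FIRST(C) = { id }.

{ id }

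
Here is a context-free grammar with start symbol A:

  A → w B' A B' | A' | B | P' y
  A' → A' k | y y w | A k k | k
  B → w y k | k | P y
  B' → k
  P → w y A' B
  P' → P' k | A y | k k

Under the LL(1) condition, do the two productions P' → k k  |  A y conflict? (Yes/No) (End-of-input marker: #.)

FIRST(k k) = { k } and FIRST(A y) = { k, w, y }.
Both contain k, so the two alternatives are not disjoint — LL(1) conflict.

Yes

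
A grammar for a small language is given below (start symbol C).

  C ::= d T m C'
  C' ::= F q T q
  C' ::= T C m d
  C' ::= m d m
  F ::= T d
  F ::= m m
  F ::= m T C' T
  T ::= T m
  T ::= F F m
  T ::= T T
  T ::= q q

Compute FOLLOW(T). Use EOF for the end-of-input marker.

{ d, m, q }

In C ::= d T m C': add FIRST(m C') = { m }.
In C' ::= F q T q: add FIRST(q) = { q }.
In C' ::= T C m d: add FIRST(C m d) = { d }.
In F ::= T d: add FIRST(d) = { d }.
In F ::= m T C' T: add FIRST(C' T) = { m, q }.
In F ::= m T C' T: T is at the end, add FOLLOW(F) = { m, q }.
In T ::= T m: add FIRST(m) = { m }.
In T ::= T T: add FIRST(T) = { m, q }.
In T ::= T T: T is at the end, add FOLLOW(T) = { d, m, q }.
Union: FOLLOW(T) = { d, m, q }.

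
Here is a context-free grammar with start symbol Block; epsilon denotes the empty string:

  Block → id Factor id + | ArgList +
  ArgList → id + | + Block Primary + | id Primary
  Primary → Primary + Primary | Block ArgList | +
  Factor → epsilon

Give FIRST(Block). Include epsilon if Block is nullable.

Block → id Factor id + contributes {id}.
From Block → ArgList +: add FIRST(ArgList) = { +, id }.
Union: FIRST(Block) = { +, id }.

{ +, id }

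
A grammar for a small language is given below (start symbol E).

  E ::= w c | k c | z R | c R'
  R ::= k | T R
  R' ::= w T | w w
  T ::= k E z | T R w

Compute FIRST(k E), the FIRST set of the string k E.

k is a terminal; add {k} and stop.

{ k }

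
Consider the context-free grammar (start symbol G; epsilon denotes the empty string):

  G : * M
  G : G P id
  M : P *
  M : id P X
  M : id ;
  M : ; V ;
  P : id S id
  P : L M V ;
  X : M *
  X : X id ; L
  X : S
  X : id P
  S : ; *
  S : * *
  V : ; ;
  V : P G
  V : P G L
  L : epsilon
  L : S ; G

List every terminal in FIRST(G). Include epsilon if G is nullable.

G : * M contributes {*}.
From G : G P id: add FIRST(G) = { * }.
Union: FIRST(G) = { * }.

{ * }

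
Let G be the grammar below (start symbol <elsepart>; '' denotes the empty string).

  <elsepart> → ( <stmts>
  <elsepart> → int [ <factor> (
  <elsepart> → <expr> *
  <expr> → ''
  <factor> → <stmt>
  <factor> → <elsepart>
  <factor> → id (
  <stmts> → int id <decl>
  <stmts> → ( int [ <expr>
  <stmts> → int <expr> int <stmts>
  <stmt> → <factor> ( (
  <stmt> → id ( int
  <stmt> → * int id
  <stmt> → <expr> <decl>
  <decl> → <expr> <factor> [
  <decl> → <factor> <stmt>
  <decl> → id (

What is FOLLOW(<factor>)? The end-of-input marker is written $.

In <elsepart> → int [ <factor> (: add FIRST(() = { ( }.
In <stmt> → <factor> ( (: add FIRST(( () = { ( }.
In <decl> → <expr> <factor> [: add FIRST([) = { [ }.
In <decl> → <factor> <stmt>: add FIRST(<stmt>) = { (, *, id, int }.
Union: FOLLOW(<factor>) = { (, *, [, id, int }.

{ (, *, [, id, int }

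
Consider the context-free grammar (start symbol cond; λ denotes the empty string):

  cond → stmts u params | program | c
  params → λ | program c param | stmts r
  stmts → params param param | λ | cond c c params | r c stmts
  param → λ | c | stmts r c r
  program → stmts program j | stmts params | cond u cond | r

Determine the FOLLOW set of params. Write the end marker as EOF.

{ EOF, c, j, r, u }

In cond → stmts u params: params is at the end, add FOLLOW(cond) = { EOF, c, j, u }.
In stmts → params param param: add FIRST(param param)\{λ} = { c, j, r, u }.
  Since param param is nullable, also add FOLLOW(stmts) = { EOF, c, j, r, u }.
In stmts → cond c c params: params is at the end, add FOLLOW(stmts) = { EOF, c, j, r, u }.
In program → stmts params: params is at the end, add FOLLOW(program) = { EOF, c, j, u }.
Union: FOLLOW(params) = { EOF, c, j, r, u }.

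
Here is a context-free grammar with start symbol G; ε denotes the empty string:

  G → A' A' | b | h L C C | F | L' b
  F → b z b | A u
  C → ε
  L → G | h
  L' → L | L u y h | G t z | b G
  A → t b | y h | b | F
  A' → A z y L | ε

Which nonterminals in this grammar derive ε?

Directly nullable (have an ε-production): C, A'.
G → A' A' with every symbol nullable, so G is nullable.
L → G with every symbol nullable, so L is nullable.
L' → L with every symbol nullable, so L' is nullable.
No other nonterminal has a production whose RHS symbols are all nullable.

{ A', C, G, L, L' }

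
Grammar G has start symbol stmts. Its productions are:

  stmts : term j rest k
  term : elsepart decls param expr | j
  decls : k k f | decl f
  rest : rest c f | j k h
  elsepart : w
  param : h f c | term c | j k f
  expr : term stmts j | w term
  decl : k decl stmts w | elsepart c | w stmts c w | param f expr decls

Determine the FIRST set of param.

{ h, j, w }

param : h f c contributes {h}.
From param : term c: add FIRST(term) = { j, w }.
param : j k f contributes {j}.
Union: FIRST(param) = { h, j, w }.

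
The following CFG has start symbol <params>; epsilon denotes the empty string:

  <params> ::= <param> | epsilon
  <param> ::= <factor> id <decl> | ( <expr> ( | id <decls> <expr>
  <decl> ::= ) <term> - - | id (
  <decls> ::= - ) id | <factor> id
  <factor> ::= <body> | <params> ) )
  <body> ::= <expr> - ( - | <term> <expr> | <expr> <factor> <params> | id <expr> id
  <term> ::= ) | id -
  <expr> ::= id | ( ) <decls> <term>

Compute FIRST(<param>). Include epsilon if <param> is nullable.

{ (, ), id }

From <param> ::= <factor> id <decl>: add FIRST(<factor>) = { (, ), id }.
<param> ::= ( <expr> ( contributes {(}.
<param> ::= id <decls> <expr> contributes {id}.
Union: FIRST(<param>) = { (, ), id }.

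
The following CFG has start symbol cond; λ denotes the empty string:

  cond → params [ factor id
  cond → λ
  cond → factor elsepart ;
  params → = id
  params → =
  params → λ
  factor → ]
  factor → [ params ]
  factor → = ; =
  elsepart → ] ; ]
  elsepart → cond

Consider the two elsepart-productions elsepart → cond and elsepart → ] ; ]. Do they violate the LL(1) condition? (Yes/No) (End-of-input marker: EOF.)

FIRST(cond) = { =, [, ], λ } and FIRST(] ; ]) = { ] }.
Both contain ], so the two alternatives are not disjoint — LL(1) conflict.

Yes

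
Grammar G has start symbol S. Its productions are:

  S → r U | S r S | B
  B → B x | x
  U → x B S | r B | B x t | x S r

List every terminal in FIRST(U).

{ r, x }

U → x B S contributes {x}.
U → r B contributes {r}.
From U → B x t: add FIRST(B) = { x }.
U → x S r contributes {x}.
Union: FIRST(U) = { r, x }.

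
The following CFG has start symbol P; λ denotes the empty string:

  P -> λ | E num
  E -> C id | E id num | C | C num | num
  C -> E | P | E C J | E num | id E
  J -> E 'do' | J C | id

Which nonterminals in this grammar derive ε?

Directly nullable (have an λ-production): P.
E -> C with every symbol nullable, so E is nullable.
C -> E with every symbol nullable, so C is nullable.
No other nonterminal has a production whose RHS symbols are all nullable.

{ C, E, P }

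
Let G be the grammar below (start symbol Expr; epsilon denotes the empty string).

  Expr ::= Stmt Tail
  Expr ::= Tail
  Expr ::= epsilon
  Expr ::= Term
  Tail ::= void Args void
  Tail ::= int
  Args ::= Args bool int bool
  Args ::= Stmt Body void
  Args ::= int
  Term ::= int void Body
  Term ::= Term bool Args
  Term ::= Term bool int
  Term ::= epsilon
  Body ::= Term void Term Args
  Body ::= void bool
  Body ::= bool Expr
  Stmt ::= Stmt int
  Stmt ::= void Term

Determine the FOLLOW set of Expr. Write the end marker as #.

Expr is the start symbol, so # ∈ FOLLOW(Expr).
In Body ::= bool Expr: Expr is at the end, add FOLLOW(Body) = { #, bool, int, void }.
Union: FOLLOW(Expr) = { #, bool, int, void }.

{ #, bool, int, void }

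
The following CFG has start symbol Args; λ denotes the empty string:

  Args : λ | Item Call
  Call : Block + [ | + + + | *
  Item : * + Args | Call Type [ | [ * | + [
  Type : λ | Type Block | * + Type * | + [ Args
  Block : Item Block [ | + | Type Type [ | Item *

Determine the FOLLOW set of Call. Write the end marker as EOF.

In Args : Item Call: Call is at the end, add FOLLOW(Args) = { EOF, *, +, [ }.
In Item : Call Type [: add FIRST(Type [) = { *, +, [ }.
Union: FOLLOW(Call) = { EOF, *, +, [ }.

{ EOF, *, +, [ }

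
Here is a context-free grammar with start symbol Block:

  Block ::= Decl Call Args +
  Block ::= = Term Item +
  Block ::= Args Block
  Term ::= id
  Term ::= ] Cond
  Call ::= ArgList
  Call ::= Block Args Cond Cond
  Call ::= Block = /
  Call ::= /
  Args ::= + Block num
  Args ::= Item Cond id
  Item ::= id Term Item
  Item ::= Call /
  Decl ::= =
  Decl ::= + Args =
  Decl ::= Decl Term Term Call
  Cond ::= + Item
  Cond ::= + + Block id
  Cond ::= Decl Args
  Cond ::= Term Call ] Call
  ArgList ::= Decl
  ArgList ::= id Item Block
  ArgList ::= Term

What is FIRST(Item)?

Item ::= id Term Item contributes {id}.
From Item ::= Call /: add FIRST(Call) = { +, /, =, ], id }.
Union: FIRST(Item) = { +, /, =, ], id }.

{ +, /, =, ], id }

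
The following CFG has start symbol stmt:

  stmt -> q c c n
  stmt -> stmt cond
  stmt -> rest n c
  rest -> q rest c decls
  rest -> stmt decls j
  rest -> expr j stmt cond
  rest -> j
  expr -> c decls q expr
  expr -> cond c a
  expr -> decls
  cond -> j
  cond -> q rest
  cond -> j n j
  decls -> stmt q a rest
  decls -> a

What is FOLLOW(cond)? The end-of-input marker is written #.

{ #, a, c, j, n, q }

In stmt -> stmt cond: cond is at the end, add FOLLOW(stmt) = { #, a, c, j, q }.
In rest -> expr j stmt cond: cond is at the end, add FOLLOW(rest) = { #, a, c, j, n, q }.
In expr -> cond c a: add FIRST(c a) = { c }.
Union: FOLLOW(cond) = { #, a, c, j, n, q }.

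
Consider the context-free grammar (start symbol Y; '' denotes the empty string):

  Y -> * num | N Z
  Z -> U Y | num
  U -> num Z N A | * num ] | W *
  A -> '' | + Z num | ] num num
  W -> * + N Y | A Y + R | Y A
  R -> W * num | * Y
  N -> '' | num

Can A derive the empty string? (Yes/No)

Yes

A has an ''-production, so A ⇒ ''.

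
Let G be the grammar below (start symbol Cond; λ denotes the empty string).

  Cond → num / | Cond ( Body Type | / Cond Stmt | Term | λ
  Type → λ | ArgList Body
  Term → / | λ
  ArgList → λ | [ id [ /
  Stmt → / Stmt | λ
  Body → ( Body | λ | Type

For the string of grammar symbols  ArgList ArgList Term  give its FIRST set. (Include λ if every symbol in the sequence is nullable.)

Add FIRST(ArgList)\{λ} = { [ }; ArgList is nullable, continue.
Add FIRST(ArgList)\{λ} = { [ }; ArgList is nullable, continue.
Add FIRST(Term)\{λ} = { / }; Term is nullable, continue.
Every symbol is nullable, so include λ.

{ /, [, λ }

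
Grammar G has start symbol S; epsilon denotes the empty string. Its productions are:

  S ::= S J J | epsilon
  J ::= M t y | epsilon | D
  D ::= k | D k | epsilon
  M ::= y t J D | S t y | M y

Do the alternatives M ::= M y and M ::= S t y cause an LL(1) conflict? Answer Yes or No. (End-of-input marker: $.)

Yes

FIRST(M y) = { k, t, y } and FIRST(S t y) = { k, t, y }.
Both contain k, so the two alternatives are not disjoint — LL(1) conflict.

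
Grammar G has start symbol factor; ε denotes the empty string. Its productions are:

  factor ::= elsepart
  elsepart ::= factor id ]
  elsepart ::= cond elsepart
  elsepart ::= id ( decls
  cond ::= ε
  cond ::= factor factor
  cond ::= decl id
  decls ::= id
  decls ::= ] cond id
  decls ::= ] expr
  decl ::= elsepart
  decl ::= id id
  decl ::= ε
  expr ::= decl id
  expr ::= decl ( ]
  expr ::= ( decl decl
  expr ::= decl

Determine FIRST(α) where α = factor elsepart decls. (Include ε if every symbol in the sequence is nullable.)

{ id }

Add FIRST(factor) = { id }; factor is not nullable, stop.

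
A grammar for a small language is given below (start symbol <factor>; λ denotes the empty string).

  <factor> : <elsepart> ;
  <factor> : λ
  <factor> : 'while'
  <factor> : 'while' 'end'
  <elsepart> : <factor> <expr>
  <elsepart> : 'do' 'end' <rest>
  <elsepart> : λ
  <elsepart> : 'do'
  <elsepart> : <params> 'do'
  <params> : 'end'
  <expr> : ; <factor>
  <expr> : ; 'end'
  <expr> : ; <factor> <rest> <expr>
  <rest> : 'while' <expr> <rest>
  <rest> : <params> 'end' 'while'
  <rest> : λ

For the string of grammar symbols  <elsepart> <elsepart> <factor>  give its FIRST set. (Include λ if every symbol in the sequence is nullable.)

Add FIRST(<elsepart>)\{λ} = { 'do', 'end', 'while', ; }; <elsepart> is nullable, continue.
Add FIRST(<elsepart>)\{λ} = { 'do', 'end', 'while', ; }; <elsepart> is nullable, continue.
Add FIRST(<factor>)\{λ} = { 'do', 'end', 'while', ; }; <factor> is nullable, continue.
Every symbol is nullable, so include λ.

{ 'do', 'end', 'while', ;, λ }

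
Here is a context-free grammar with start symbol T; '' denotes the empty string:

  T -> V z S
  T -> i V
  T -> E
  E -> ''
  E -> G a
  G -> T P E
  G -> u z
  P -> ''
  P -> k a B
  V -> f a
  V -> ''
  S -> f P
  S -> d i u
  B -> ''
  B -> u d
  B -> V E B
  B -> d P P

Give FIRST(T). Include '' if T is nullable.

{ a, f, i, k, u, z, '' }

From T -> V z S: V nullable, take FIRST(V) ∪ {z} = { f, z }.
T -> i V contributes {i}.
From T -> E: add FIRST(E) = { a, f, i, k, u, z, '' } (including '' since E is nullable).
Union: FIRST(T) = { a, f, i, k, u, z, '' }.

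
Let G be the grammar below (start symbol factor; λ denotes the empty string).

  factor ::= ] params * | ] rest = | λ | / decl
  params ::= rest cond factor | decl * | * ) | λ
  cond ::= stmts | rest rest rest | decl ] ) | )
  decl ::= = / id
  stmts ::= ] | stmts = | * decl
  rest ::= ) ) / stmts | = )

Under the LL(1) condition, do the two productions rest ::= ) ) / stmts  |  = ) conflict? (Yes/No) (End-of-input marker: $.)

No

FIRST() ) / stmts) = { ) } and FIRST(= )) = { = }.
The FIRST sets are disjoint and neither alternative is nullable — no conflict.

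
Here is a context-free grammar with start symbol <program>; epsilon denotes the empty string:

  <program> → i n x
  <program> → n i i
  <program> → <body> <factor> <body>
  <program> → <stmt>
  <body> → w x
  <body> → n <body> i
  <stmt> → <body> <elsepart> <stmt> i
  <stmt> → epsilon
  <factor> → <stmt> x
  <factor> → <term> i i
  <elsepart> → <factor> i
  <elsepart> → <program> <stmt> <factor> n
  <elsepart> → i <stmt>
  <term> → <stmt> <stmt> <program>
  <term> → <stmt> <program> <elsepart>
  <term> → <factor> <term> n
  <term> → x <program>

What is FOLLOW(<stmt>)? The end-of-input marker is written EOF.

{ EOF, i, n, w, x }

In <program> → <stmt>: <stmt> is at the end, add FOLLOW(<program>) = { EOF, i, n, w, x }.
In <stmt> → <body> <elsepart> <stmt> i: add FIRST(i) = { i }.
In <factor> → <stmt> x: add FIRST(x) = { x }.
In <elsepart> → <program> <stmt> <factor> n: add FIRST(<factor> n) = { i, n, w, x }.
In <elsepart> → i <stmt>: <stmt> is at the end, add FOLLOW(<elsepart>) = { i, n, w }.
In <term> → <stmt> <stmt> <program>: add FIRST(<stmt> <program>)\{epsilon} = { i, n, w }.
  Since <stmt> <program> is nullable, also add FOLLOW(<term>) = { i, n }.
In <term> → <stmt> <stmt> <program>: add FIRST(<program>)\{epsilon} = { i, n, w }.
  Since <program> is nullable, also add FOLLOW(<term>) = { i, n }.
In <term> → <stmt> <program> <elsepart>: add FIRST(<program> <elsepart>) = { i, n, w, x }.
Union: FOLLOW(<stmt>) = { EOF, i, n, w, x }.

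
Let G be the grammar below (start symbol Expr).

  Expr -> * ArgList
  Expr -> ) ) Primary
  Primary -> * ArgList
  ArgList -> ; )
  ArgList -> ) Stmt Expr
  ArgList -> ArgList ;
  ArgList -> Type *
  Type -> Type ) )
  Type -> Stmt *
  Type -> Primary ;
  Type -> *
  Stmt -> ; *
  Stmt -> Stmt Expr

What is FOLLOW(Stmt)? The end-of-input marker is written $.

{ ), * }

In ArgList -> ) Stmt Expr: add FIRST(Expr) = { ), * }.
In Type -> Stmt *: add FIRST(*) = { * }.
In Stmt -> Stmt Expr: add FIRST(Expr) = { ), * }.
Union: FOLLOW(Stmt) = { ), * }.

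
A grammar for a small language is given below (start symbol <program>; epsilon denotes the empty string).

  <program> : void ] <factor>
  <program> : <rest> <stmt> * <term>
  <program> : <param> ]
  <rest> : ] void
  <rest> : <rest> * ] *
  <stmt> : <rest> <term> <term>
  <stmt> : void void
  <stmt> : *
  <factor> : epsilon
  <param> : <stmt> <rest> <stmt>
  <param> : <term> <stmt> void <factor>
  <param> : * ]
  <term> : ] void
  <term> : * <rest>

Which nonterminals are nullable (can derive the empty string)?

{ <factor> }

Directly nullable (have an epsilon-production): <factor>.
No other nonterminal has a production whose RHS symbols are all nullable.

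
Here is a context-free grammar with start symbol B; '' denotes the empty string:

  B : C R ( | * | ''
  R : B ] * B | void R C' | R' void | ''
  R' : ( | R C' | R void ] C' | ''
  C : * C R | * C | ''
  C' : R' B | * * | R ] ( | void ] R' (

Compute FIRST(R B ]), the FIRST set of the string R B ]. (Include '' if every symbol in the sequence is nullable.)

Add FIRST(R)\{''} = { (, *, ], void }; R is nullable, continue.
Add FIRST(B)\{''} = { (, *, ], void }; B is nullable, continue.
] is a terminal; add {]} and stop.

{ (, *, ], void }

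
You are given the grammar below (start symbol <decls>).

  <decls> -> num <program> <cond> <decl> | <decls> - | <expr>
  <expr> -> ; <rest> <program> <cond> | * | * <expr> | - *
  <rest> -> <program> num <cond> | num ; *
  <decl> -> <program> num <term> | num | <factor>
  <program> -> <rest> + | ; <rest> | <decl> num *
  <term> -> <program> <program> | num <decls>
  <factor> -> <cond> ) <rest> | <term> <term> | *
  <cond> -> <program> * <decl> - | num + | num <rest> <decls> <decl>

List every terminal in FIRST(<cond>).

{ *, ;, num }

From <cond> -> <program> * <decl> -: add FIRST(<program>) = { *, ;, num }.
<cond> -> num + contributes {num}.
<cond> -> num <rest> <decls> <decl> contributes {num}.
Union: FIRST(<cond>) = { *, ;, num }.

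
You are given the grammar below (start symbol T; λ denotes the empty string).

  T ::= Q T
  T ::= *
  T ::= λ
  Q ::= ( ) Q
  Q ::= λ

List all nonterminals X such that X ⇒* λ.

{ Q, T }

Directly nullable (have an λ-production): T, Q.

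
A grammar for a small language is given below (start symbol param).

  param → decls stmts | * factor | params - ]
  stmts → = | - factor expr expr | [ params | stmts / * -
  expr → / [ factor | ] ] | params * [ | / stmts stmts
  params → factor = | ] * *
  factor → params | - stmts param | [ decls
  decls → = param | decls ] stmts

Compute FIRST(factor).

{ -, [, ] }

From factor → params: add FIRST(params) = { -, [, ] }.
factor → - stmts param contributes {-}.
factor → [ decls contributes {[}.
Union: FIRST(factor) = { -, [, ] }.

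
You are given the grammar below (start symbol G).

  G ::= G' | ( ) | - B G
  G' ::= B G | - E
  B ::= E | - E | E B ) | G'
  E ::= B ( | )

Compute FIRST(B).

{ ), - }

From B ::= E: add FIRST(E) = { ), - }.
B ::= - E contributes {-}.
From B ::= E B ): add FIRST(E) = { ), - }.
From B ::= G': add FIRST(G') = { ), - }.
Union: FIRST(B) = { ), - }.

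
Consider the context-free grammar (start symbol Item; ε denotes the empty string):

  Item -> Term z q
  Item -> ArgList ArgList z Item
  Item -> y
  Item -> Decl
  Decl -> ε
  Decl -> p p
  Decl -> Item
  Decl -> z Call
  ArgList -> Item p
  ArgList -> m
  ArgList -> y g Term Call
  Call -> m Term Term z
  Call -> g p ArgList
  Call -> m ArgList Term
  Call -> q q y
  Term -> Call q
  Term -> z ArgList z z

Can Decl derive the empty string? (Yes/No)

Decl has an ε-production, so Decl ⇒ ε.

Yes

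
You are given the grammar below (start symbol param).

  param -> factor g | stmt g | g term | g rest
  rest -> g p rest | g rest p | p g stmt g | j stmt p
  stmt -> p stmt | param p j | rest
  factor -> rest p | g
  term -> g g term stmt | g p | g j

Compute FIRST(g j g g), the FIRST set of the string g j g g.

g is a terminal; add {g} and stop.

{ g }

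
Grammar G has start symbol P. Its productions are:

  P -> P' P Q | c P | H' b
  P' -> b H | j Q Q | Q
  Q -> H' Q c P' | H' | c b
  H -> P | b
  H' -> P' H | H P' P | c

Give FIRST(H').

{ b, c, j }

From H' -> P' H: add FIRST(P') = { b, c, j }.
From H' -> H P' P: add FIRST(H) = { b, c, j }.
H' -> c contributes {c}.
Union: FIRST(H') = { b, c, j }.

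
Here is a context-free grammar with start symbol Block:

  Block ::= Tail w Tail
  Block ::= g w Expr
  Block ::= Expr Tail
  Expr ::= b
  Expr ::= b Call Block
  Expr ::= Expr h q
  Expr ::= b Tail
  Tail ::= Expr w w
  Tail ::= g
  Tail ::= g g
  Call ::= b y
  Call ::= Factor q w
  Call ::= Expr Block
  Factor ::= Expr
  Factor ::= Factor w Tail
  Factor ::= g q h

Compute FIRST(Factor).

From Factor ::= Expr: add FIRST(Expr) = { b }.
From Factor ::= Factor w Tail: add FIRST(Factor) = { b, g }.
Factor ::= g q h contributes {g}.
Union: FIRST(Factor) = { b, g }.

{ b, g }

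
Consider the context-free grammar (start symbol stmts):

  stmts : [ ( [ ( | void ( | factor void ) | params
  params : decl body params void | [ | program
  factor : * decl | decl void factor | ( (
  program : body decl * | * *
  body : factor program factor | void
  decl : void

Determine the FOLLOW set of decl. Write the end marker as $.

In params : decl body params void: add FIRST(body params void) = { (, *, void }.
In factor : * decl: decl is at the end, add FOLLOW(factor) = { (, *, [, void }.
In factor : decl void factor: add FIRST(void factor) = { void }.
In program : body decl *: add FIRST(*) = { * }.
Union: FOLLOW(decl) = { (, *, [, void }.

{ (, *, [, void }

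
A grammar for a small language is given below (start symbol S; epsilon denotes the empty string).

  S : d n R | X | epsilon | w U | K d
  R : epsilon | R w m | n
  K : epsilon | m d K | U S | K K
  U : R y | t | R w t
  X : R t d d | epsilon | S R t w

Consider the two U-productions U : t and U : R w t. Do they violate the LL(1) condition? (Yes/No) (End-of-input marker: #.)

FIRST(t) = { t } and FIRST(R w t) = { n, w }.
The FIRST sets are disjoint and neither alternative is nullable — no conflict.

No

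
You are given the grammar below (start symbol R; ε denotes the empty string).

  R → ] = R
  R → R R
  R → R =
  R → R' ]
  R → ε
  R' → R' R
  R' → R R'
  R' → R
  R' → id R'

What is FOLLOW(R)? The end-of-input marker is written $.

R is the start symbol, so $ ∈ FOLLOW(R).
In R → ] = R: R is at the end, add FOLLOW(R) = { $, =, ], id }.
In R → R R: add FIRST(R)\{ε} = { =, ], id }.
  Since R is nullable, also add FOLLOW(R) = { $, =, ], id }.
In R → R R: R is at the end, add FOLLOW(R) = { $, =, ], id }.
In R → R =: add FIRST(=) = { = }.
In R' → R' R: R is at the end, add FOLLOW(R') = { =, ], id }.
In R' → R R': add FIRST(R')\{ε} = { =, ], id }.
  Since R' is nullable, also add FOLLOW(R') = { =, ], id }.
In R' → R: R is at the end, add FOLLOW(R') = { =, ], id }.
Union: FOLLOW(R) = { $, =, ], id }.

{ $, =, ], id }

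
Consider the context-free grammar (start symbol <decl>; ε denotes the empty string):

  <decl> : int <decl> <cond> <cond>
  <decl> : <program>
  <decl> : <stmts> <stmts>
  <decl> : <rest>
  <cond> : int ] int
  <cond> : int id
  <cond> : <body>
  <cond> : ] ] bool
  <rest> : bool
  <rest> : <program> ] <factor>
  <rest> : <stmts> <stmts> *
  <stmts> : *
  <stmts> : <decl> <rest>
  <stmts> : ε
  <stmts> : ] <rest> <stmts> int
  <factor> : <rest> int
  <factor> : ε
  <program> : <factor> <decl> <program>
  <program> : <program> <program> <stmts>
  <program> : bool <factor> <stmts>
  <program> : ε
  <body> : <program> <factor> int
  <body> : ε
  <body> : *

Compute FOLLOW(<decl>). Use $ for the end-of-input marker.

{ $, *, ], bool, int }

<decl> is the start symbol, so $ ∈ FOLLOW(<decl>).
In <decl> : int <decl> <cond> <cond>: add FIRST(<cond> <cond>)\{ε} = { *, ], bool, int }.
  Since <cond> <cond> is nullable, also add FOLLOW(<decl>) = { $, *, ], bool, int }.
In <stmts> : <decl> <rest>: add FIRST(<rest>) = { *, ], bool, int }.
In <program> : <factor> <decl> <program>: add FIRST(<program>)\{ε} = { *, ], bool, int }.
  Since <program> is nullable, also add FOLLOW(<program>) = { $, *, ], bool, int }.
Union: FOLLOW(<decl>) = { $, *, ], bool, int }.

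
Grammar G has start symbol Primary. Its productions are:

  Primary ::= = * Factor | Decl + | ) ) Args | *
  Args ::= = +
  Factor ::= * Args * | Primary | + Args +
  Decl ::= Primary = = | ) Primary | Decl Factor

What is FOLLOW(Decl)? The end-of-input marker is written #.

{ ), *, +, = }

In Primary ::= Decl +: add FIRST(+) = { + }.
In Decl ::= Decl Factor: add FIRST(Factor) = { ), *, +, = }.
Union: FOLLOW(Decl) = { ), *, +, = }.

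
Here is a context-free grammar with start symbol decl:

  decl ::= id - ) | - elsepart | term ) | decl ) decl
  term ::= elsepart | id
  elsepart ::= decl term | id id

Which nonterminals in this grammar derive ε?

No nonterminal has an empty production or an RHS whose symbols are all nullable.

{ } (none)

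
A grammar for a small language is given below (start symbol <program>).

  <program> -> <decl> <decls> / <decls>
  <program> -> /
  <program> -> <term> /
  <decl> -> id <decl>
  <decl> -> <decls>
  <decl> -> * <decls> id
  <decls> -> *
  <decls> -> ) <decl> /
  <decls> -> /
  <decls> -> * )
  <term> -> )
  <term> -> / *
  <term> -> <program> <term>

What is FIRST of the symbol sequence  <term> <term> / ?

Add FIRST(<term>) = { ), *, /, id }; <term> is not nullable, stop.

{ ), *, /, id }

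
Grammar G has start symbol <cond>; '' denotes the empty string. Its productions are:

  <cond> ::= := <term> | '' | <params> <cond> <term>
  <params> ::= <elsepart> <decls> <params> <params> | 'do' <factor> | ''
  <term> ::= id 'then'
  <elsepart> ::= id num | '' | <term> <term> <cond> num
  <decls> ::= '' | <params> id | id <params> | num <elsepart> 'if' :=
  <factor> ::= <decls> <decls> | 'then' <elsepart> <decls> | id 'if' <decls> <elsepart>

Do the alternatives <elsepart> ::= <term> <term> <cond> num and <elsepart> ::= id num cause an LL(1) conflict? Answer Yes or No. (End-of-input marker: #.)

Yes

FIRST(<term> <term> <cond> num) = { id } and FIRST(id num) = { id }.
Both contain id, so the two alternatives are not disjoint — LL(1) conflict.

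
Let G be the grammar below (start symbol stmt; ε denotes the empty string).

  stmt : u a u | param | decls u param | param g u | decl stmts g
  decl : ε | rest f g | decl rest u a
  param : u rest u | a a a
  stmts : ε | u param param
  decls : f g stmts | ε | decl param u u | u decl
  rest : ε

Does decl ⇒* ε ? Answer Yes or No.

decl has an ε-production, so decl ⇒ ε.

Yes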